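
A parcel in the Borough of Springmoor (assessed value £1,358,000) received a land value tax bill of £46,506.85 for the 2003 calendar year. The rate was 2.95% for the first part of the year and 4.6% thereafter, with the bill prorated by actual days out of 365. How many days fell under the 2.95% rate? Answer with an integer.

260 days

Let d = days at the first rate; then 365 − d days at the second rate.
£1,358,000 × [2.95%·d + 4.6%·(365−d)] / 365 = £46,506.85
Solving gives d = 260, so the new rate took effect on 18 Sep 2003.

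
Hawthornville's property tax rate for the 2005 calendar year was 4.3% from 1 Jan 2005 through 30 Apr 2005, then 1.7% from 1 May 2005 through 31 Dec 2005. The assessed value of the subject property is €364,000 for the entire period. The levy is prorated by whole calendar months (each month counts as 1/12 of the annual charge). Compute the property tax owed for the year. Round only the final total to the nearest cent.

€9,342.67

1 Jan – 30 Apr 2005: 4 months at 4.3% → €364,000 × 4.3% × 4/12 = €5,217.3333
1 May – 31 Dec 2005: 8 months at 1.7% → €364,000 × 1.7% × 8/12 = €4,125.3333
Total = €9,342.6667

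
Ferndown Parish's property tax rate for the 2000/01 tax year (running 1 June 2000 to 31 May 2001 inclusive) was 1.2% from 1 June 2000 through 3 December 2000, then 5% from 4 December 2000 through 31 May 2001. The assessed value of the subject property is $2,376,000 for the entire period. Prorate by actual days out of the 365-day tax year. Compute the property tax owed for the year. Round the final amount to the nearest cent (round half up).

$72,790.22

1 June – 3 December 2000: 186 days at 1.2% → $2,376,000 × 1.2% × 186/365 = $14,529.4027
4 December 2000 – 31 May 2001: 179 days at 5% → $2,376,000 × 5% × 179/365 = $58,260.8219
Total = $72,790.2247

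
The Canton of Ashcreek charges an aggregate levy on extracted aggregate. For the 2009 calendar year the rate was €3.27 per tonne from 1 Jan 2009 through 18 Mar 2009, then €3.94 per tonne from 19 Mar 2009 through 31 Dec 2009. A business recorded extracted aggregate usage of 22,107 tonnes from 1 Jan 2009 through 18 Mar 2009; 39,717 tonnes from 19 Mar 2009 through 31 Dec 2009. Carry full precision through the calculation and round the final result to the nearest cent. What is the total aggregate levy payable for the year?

1 Jan – 18 Mar 2009: 22,107 tonnes at €3.27/tonne → €72289.89
19 Mar – 31 Dec 2009: 39,717 tonnes at €3.94/tonne → €156484.98

€228774.87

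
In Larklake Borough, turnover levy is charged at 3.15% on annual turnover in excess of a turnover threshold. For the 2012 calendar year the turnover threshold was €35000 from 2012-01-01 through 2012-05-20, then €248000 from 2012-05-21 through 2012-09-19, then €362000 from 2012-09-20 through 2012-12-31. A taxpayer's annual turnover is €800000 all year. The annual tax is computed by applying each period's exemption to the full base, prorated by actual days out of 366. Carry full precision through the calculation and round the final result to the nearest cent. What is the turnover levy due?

2012-01-01 to 2012-05-20: 141 days, exemption €35000 → (€800000 − €35000) × 3.15% × 141/366 = €9283.4631
2012-05-21 to 2012-09-19: 122 days, exemption €248000 → (€800000 − €248000) × 3.15% × 122/366 = €5796.0000
2012-09-20 to 2012-12-31: 103 days, exemption €362000 → (€800000 − €362000) × 3.15% × 103/366 = €3882.7623
Total = €18962.2254

€18962.23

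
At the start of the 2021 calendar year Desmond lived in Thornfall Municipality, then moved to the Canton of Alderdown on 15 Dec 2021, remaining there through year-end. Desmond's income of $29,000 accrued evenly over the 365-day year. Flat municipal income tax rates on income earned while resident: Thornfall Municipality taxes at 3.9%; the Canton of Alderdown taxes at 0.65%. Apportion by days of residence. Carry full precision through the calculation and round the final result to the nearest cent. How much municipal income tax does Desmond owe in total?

Thornfall Municipality, 1 Jan – 14 Dec 2021: 348 days → $29,000 × 3.9% × 348/365 = $1,078.3233
The Canton of Alderdown, 15 Dec – 31 Dec 2021: 17 days → $29,000 × 0.65% × 17/365 = $8.7795
Total = $1,087.1027

$1,087.10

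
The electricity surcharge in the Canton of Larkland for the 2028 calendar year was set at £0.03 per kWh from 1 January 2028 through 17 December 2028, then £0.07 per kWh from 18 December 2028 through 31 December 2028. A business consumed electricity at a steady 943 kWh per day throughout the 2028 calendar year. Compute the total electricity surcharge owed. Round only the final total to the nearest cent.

1 January – 17 December 2028: 352 days × 943 kWh/day = 331,936 kWh at £0.03/kWh → £9958.08
18 December – 31 December 2028: 14 days × 943 kWh/day = 13,202 kWh at £0.07/kWh → £924.14

£10882.22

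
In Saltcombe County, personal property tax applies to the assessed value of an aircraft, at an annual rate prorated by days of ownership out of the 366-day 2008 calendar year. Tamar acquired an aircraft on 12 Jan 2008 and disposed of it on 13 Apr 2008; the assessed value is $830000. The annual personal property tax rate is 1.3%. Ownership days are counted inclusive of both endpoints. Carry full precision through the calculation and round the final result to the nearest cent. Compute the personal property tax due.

$2741.72

Days held (12 Jan – 13 Apr 2008): 93 out of 366
Tax = $830000 × 1.3% × 93/366 = $2741.7213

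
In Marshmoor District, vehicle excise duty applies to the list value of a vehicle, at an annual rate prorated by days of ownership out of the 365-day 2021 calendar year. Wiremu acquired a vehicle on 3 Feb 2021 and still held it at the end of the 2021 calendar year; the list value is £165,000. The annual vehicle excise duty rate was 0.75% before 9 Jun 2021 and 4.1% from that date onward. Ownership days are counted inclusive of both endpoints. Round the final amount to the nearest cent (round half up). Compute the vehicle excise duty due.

£4,245.25

3 Feb – 8 Jun 2021: 126 days at 0.75% → £165,000 × 0.75% × 126/365 = £427.1918
9 Jun – 31 Dec 2021: 206 days at 4.1% → £165,000 × 4.1% × 206/365 = £3,818.0548
Total = £4,245.2466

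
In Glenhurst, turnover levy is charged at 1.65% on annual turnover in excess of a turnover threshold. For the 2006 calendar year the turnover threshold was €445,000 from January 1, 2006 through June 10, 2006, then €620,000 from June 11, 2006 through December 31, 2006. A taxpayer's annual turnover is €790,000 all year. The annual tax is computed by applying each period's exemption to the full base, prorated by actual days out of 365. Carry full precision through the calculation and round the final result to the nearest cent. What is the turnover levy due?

€4,078.66

January 1 – June 10, 2006: 161 days, exemption €445,000 → (€790,000 − €445,000) × 1.65% × 161/365 = €2,510.9384
June 11 – December 31, 2006: 204 days, exemption €620,000 → (€790,000 − €620,000) × 1.65% × 204/365 = €1,567.7260
Total = €4,078.6644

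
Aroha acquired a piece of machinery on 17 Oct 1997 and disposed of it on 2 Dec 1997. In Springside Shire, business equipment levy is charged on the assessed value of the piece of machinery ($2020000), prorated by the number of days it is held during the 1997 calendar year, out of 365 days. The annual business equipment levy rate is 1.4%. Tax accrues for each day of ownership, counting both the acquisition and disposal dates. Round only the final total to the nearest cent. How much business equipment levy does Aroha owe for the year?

Days held (17 Oct – 2 Dec 1997): 47 out of 365
Tax = $2020000 × 1.4% × 47/365 = $3641.5342

$3641.53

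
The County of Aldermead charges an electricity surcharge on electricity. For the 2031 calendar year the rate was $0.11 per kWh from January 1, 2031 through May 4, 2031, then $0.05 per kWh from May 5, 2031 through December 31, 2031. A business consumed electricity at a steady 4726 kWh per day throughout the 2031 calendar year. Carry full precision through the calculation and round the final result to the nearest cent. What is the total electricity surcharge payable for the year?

January 1 – May 4, 2031: 124 days × 4726 kWh/day = 586,024 kWh at $0.11/kWh → $64,462.64
May 5 – December 31, 2031: 241 days × 4726 kWh/day = 1,138,966 kWh at $0.05/kWh → $56,948.30

$121,410.94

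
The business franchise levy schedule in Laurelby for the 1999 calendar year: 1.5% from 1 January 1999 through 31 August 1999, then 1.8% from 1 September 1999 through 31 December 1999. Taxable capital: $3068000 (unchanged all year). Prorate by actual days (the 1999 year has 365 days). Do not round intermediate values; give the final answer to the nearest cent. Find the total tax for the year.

$49096.41

1 January – 31 August 1999: 243 days at 1.5% → $3068000 × 1.5% × 243/365 = $30637.9726
1 September – 31 December 1999: 122 days at 1.8% → $3068000 × 1.8% × 122/365 = $18458.4329
Total = $49096.4055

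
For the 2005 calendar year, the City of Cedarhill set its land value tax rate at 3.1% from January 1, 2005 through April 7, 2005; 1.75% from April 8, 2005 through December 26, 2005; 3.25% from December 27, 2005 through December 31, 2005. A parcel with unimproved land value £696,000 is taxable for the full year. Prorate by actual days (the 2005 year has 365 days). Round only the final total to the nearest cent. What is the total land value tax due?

January 1 – April 7, 2005: 97 days at 3.1% → £696,000 × 3.1% × 97/365 = £5,733.8959
April 8 – December 26, 2005: 263 days at 1.75% → £696,000 × 1.75% × 263/365 = £8,776.2740
December 27 – December 31, 2005: 5 days at 3.25% → £696,000 × 3.25% × 5/365 = £309.8630
Total = £14,820.0329

£14,820.03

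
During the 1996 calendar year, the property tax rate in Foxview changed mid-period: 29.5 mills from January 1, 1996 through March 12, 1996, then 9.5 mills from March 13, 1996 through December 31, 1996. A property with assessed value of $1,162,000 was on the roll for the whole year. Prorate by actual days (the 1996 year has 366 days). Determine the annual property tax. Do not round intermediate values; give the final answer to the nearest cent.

January 1 – March 12, 1996: 72 days at 29.5 mills → $1,162,000 × 2.95% × 72/366 = $6,743.4098
March 13 – December 31, 1996: 294 days at 9.5 mills → $1,162,000 × 0.95% × 294/366 = $8,867.3934
Total = $15,610.8033

$15,610.80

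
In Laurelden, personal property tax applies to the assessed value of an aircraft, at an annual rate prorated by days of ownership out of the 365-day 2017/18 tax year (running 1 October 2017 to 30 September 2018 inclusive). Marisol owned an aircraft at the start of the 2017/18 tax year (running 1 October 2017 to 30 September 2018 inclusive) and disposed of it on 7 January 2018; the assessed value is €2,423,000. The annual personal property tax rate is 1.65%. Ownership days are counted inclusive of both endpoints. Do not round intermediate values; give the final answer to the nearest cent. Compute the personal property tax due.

Days held (1 October 2017 – 7 January 2018): 99 out of 365
Tax = €2,423,000 × 1.65% × 99/365 = €10,843.7548

€10,843.75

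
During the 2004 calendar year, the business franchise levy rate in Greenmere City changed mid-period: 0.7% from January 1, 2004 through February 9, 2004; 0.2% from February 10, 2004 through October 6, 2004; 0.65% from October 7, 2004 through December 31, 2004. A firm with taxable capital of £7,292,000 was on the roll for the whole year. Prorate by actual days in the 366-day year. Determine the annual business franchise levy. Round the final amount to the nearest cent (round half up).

January 1 – February 9, 2004: 40 days at 0.7% → £7,292,000 × 0.7% × 40/366 = £5,578.5792
February 10 – October 6, 2004: 240 days at 0.2% → £7,292,000 × 0.2% × 240/366 = £9,563.2787
October 7 – December 31, 2004: 86 days at 0.65% → £7,292,000 × 0.65% × 86/366 = £11,137.2350
Total = £26,279.0929

£26,279.09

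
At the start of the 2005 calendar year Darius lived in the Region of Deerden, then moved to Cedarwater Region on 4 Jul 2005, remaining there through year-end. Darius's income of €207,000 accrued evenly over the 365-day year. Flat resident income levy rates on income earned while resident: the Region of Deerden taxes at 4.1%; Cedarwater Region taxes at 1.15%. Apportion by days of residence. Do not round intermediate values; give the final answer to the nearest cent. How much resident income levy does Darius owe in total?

The Region of Deerden, 1 Jan – 3 Jul 2005: 184 days → €207,000 × 4.1% × 184/365 = €4,278.3781
Cedarwater Region, 4 Jul – 31 Dec 2005: 181 days → €207,000 × 1.15% × 181/365 = €1,180.4671
Total = €5,458.8452

€5,458.85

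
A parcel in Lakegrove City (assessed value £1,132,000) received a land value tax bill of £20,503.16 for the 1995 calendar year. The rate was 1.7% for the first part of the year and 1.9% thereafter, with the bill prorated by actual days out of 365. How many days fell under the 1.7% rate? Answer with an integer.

162 days

Let d = days at the first rate; then 365 − d days at the second rate.
£1,132,000 × [1.7%·d + 1.9%·(365−d)] / 365 = £20,503.16
Solving gives d = 162, so the new rate took effect on 12 Jun 1995.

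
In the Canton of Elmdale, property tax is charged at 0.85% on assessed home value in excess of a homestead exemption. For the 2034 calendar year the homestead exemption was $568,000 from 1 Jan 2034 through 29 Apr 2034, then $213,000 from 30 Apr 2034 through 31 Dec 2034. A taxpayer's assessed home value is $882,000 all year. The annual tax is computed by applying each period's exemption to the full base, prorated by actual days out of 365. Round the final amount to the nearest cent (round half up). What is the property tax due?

1 Jan – 29 Apr 2034: 119 days, exemption $568,000 → ($882,000 − $568,000) × 0.85% × 119/365 = $870.1671
30 Apr – 31 Dec 2034: 246 days, exemption $213,000 → ($882,000 − $213,000) × 0.85% × 246/365 = $3,832.5452
Total = $4,702.7123

$4,702.71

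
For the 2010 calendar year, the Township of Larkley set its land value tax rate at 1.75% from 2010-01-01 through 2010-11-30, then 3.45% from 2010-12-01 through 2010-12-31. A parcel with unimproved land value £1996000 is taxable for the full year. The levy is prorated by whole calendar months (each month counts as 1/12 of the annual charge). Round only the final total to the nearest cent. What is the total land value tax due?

£37757.67

2010-01-01 to 2010-11-30: 11 months at 1.75% → £1996000 × 1.75% × 11/12 = £32019.1667
2010-12-01 to 2010-12-31: 1 month at 3.45% → £1996000 × 3.45% × 1/12 = £5738.5000
Total = £37757.6667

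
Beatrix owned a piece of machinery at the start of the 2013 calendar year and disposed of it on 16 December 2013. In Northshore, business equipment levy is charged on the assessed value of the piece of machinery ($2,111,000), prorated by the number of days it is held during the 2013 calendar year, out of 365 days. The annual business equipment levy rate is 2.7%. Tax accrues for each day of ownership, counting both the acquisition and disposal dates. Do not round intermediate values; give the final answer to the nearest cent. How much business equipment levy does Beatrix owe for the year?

$54,654.66

Days held (1 January – 16 December 2013): 350 out of 365
Tax = $2,111,000 × 2.7% × 350/365 = $54,654.6575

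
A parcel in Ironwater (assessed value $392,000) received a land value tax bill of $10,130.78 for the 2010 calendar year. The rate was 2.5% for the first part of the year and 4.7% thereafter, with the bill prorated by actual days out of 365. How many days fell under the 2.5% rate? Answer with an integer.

351 days

Let d = days at the first rate; then 365 − d days at the second rate.
$392,000 × [2.5%·d + 4.7%·(365−d)] / 365 = $10,130.78
Solving gives d = 351, so the new rate took effect on 18 December 2010.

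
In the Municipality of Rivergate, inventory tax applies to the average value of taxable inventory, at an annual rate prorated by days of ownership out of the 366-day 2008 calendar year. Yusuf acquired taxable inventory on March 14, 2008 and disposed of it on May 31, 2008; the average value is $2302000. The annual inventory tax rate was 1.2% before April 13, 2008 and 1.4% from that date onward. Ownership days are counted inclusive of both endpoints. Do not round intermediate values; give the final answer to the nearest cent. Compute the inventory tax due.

March 14 – April 12, 2008: 30 days at 1.2% → $2302000 × 1.2% × 30/366 = $2264.2623
April 13 – May 31, 2008: 49 days at 1.4% → $2302000 × 1.4% × 49/366 = $4314.6776
Total = $6578.9399

$6578.94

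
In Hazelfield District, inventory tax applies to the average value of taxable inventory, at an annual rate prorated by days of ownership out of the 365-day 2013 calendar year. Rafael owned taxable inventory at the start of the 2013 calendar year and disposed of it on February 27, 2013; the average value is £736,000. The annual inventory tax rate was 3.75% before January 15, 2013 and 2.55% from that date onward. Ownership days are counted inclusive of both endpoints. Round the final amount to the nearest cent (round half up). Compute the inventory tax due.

January 1 – January 14, 2013: 14 days at 3.75% → £736,000 × 3.75% × 14/365 = £1,058.6301
January 15 – February 27, 2013: 44 days at 2.55% → £736,000 × 2.55% × 44/365 = £2,262.4438
Total = £3,321.0740

£3,321.07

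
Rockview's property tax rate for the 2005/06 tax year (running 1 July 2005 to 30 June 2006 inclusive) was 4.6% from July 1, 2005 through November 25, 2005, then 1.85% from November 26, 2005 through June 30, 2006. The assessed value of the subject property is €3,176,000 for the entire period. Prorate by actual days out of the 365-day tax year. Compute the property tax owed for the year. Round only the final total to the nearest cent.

€94,170.58

July 1 – November 25, 2005: 148 days at 4.6% → €3,176,000 × 4.6% × 148/365 = €59,238.9260
November 26, 2005 – June 30, 2006: 217 days at 1.85% → €3,176,000 × 1.85% × 217/365 = €34,931.6493
Total = €94,170.5753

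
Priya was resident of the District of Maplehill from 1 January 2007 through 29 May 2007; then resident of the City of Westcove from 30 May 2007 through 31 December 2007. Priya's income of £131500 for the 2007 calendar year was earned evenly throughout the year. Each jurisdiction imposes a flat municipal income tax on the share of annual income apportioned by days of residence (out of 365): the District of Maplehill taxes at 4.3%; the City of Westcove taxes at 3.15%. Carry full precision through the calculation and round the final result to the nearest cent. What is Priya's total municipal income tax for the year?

£4759.58

The District of Maplehill, 1 January – 29 May 2007: 149 days → £131500 × 4.3% × 149/365 = £2308.2753
The City of Westcove, 30 May – 31 December 2007: 216 days → £131500 × 3.15% × 216/365 = £2451.3041
Total = £4759.5795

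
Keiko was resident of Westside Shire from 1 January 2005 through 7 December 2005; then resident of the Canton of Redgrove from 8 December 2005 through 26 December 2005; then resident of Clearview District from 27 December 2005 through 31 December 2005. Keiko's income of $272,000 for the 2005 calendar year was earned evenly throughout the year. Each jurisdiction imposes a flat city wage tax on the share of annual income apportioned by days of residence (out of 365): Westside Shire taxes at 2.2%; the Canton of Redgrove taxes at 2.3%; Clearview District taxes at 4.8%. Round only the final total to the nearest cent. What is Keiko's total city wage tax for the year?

$6,095.04

Westside Shire, 1 January – 7 December 2005: 341 days → $272,000 × 2.2% × 341/365 = $5,590.5315
The Canton of Redgrove, 8 December – 26 December 2005: 19 days → $272,000 × 2.3% × 19/365 = $325.6548
Clearview District, 27 December – 31 December 2005: 5 days → $272,000 × 4.8% × 5/365 = $178.8493
Total = $6,095.0356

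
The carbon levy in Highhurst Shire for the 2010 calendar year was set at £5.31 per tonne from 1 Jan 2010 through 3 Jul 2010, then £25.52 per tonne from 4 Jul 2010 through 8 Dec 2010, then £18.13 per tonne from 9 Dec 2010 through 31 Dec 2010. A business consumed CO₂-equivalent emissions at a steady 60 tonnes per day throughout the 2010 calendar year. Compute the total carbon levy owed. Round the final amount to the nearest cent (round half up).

£325,571.40

1 Jan – 3 Jul 2010: 184 days × 60 tonnes/day = 11,040 tonnes at £5.31/tonne → £58,622.40
4 Jul – 8 Dec 2010: 158 days × 60 tonnes/day = 9,480 tonnes at £25.52/tonne → £241,929.60
9 Dec – 31 Dec 2010: 23 days × 60 tonnes/day = 1,380 tonnes at £18.13/tonne → £25,019.40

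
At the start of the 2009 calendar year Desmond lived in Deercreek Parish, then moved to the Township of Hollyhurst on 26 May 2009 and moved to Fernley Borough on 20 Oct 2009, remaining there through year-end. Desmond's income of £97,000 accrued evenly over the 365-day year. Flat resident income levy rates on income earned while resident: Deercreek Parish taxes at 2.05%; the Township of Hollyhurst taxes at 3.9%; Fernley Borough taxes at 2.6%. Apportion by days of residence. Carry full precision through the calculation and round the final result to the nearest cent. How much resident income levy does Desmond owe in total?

£2,817.92

Deercreek Parish, 1 Jan – 25 May 2009: 145 days → £97,000 × 2.05% × 145/365 = £789.9521
The Township of Hollyhurst, 26 May – 19 Oct 2009: 147 days → £97,000 × 3.9% × 147/365 = £1,523.5644
Fernley Borough, 20 Oct – 31 Dec 2009: 73 days → £97,000 × 2.6% × 73/365 = £504.4000
Total = £2,817.9164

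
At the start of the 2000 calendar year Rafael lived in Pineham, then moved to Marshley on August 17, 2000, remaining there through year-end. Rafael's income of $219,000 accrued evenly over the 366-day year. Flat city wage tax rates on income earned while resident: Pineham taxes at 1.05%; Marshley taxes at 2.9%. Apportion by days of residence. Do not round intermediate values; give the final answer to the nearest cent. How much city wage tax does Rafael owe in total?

Pineham, January 1 – August 16, 2000: 229 days → $219,000 × 1.05% × 229/366 = $1,438.7582
Marshley, August 17 – December 31, 2000: 137 days → $219,000 × 2.9% × 137/366 = $2,377.2869
Total = $3,816.0451

$3,816.05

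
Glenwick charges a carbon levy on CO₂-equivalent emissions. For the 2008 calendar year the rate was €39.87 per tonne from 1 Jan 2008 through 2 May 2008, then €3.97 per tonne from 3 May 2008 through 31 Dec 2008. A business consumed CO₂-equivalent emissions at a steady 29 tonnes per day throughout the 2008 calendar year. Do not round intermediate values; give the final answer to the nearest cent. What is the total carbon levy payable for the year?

1 Jan – 2 May 2008: 123 days × 29 tonnes/day = 3,567 tonnes at €39.87/tonne → €142216.29
3 May – 31 Dec 2008: 243 days × 29 tonnes/day = 7,047 tonnes at €3.97/tonne → €27976.59

€170192.88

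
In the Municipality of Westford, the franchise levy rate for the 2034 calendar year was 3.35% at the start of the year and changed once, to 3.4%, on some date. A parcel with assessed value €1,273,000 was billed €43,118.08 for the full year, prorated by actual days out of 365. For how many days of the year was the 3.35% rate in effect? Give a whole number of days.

94 days

Let d = days at the first rate; then 365 − d days at the second rate.
€1,273,000 × [3.35%·d + 3.4%·(365−d)] / 365 = €43,118.08
Solving gives d = 94, so the new rate took effect on 5 April 2034.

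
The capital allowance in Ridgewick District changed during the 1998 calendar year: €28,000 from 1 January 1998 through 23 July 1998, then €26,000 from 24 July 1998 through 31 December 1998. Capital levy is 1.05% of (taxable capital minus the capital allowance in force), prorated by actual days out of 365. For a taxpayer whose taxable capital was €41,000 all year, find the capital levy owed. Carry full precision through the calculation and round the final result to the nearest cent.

1 January – 23 July 1998: 204 days, exemption €28,000 → (€41,000 − €28,000) × 1.05% × 204/365 = €76.2904
24 July – 31 December 1998: 161 days, exemption €26,000 → (€41,000 − €26,000) × 1.05% × 161/365 = €69.4726
Total = €145.7630

€145.76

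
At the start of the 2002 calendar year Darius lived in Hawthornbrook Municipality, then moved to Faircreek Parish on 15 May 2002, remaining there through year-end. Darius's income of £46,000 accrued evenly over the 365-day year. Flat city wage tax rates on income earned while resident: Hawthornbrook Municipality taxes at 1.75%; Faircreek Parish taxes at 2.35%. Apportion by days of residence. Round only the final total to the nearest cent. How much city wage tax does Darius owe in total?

£979.67

Hawthornbrook Municipality, 1 January – 14 May 2002: 134 days → £46,000 × 1.75% × 134/365 = £295.5342
Faircreek Parish, 15 May – 31 December 2002: 231 days → £46,000 × 2.35% × 231/365 = £684.1397
Total = £979.6740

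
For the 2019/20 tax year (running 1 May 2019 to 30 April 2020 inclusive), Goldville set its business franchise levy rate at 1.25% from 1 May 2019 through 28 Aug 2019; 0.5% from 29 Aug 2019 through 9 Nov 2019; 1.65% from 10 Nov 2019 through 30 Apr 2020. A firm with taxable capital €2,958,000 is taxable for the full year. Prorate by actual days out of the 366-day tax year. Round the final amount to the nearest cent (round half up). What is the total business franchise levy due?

€38,142.84

1 May – 28 Aug 2019: 120 days at 1.25% → €2,958,000 × 1.25% × 120/366 = €12,122.9508
29 Aug – 9 Nov 2019: 73 days at 0.5% → €2,958,000 × 0.5% × 73/366 = €2,949.9180
10 Nov 2019 – 30 Apr 2020: 173 days at 1.65% → €2,958,000 × 1.65% × 173/366 = €23,069.9754
Total = €38,142.8443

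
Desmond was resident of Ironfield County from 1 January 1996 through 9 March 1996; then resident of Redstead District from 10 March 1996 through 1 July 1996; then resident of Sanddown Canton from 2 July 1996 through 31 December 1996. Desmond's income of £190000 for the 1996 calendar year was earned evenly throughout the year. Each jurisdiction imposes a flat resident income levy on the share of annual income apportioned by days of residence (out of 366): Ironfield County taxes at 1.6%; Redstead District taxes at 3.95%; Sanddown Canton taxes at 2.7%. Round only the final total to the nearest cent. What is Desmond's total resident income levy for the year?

Ironfield County, 1 January – 9 March 1996: 69 days → £190000 × 1.6% × 69/366 = £573.1148
Redstead District, 10 March – 1 July 1996: 114 days → £190000 × 3.95% × 114/366 = £2337.6230
Sanddown Canton, 2 July – 31 December 1996: 183 days → £190000 × 2.7% × 183/366 = £2565.0000
Total = £5475.7377

£5475.74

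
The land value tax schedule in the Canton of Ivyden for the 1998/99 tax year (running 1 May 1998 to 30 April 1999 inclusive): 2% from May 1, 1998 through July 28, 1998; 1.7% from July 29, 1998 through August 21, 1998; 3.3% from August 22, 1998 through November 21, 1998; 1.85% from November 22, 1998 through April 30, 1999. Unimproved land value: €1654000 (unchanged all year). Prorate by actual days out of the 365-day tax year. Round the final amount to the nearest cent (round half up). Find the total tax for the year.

€37085.85

May 1 – July 28, 1998: 89 days at 2% → €1654000 × 2% × 89/365 = €8066.0822
July 29 – August 21, 1998: 24 days at 1.7% → €1654000 × 1.7% × 24/365 = €1848.8548
August 22 – November 21, 1998: 92 days at 3.3% → €1654000 × 3.3% × 92/365 = €13757.6548
November 22, 1998 – April 30, 1999: 160 days at 1.85% → €1654000 × 1.85% × 160/365 = €13413.2603
Total = €37085.8521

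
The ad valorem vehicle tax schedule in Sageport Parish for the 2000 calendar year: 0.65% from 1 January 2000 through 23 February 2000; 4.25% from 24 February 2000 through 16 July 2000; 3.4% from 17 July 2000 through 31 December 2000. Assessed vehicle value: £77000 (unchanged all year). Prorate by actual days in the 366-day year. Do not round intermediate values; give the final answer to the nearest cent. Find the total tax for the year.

1 January – 23 February 2000: 54 days at 0.65% → £77000 × 0.65% × 54/366 = £73.8443
24 February – 16 July 2000: 144 days at 4.25% → £77000 × 4.25% × 144/366 = £1287.5410
17 July – 31 December 2000: 168 days at 3.4% → £77000 × 3.4% × 168/366 = £1201.7049
Total = £2563.0902

£2563.09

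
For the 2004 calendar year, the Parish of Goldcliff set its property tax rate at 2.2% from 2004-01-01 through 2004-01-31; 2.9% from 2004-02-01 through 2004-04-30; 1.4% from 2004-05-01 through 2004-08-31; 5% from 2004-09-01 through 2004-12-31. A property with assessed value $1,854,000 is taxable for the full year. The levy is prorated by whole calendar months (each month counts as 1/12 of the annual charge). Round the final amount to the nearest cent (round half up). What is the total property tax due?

$56,392.50

2004-01-01 to 2004-01-31: 1 month at 2.2% → $1,854,000 × 2.2% × 1/12 = $3,399.0000
2004-02-01 to 2004-04-30: 3 months at 2.9% → $1,854,000 × 2.9% × 3/12 = $13,441.5000
2004-05-01 to 2004-08-31: 4 months at 1.4% → $1,854,000 × 1.4% × 4/12 = $8,652.0000
2004-09-01 to 2004-12-31: 4 months at 5% → $1,854,000 × 5% × 4/12 = $30,900.0000
Total = $56,392.5000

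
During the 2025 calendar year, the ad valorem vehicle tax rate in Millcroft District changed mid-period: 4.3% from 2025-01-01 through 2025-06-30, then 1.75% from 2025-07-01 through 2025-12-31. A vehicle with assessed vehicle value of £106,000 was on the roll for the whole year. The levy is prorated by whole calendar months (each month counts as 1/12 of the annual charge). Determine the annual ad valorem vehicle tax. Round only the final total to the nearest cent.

£3,206.50

2025-01-01 to 2025-06-30: 6 months at 4.3% → £106,000 × 4.3% × 6/12 = £2,279.0000
2025-07-01 to 2025-12-31: 6 months at 1.75% → £106,000 × 1.75% × 6/12 = £927.5000
Total = £3,206.5000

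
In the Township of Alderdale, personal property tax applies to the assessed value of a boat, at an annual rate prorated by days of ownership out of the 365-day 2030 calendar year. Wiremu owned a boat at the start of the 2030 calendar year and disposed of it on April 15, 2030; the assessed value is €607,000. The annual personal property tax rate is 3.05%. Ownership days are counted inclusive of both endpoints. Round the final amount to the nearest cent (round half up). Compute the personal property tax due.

€5,325.80

Days held (January 1 – April 15, 2030): 105 out of 365
Tax = €607,000 × 3.05% × 105/365 = €5,325.8014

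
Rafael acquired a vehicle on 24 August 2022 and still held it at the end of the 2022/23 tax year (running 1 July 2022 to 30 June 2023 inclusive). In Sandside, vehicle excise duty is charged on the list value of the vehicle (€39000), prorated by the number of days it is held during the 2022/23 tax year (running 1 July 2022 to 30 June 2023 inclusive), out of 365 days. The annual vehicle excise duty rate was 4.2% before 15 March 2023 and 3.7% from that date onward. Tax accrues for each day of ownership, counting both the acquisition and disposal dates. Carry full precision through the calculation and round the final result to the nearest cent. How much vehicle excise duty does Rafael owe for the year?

24 August 2022 – 14 March 2023: 203 days at 4.2% → €39000 × 4.2% × 203/365 = €910.9973
15 March – 30 June 2023: 108 days at 3.7% → €39000 × 3.7% × 108/365 = €426.9699
Total = €1337.9671

€1337.97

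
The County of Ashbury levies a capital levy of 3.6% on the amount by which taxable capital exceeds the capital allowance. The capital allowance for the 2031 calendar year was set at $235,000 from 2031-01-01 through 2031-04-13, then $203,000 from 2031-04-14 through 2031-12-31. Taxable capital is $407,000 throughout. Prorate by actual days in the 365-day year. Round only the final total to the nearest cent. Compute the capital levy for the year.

$7,018.92

2031-01-01 to 2031-04-13: 103 days, exemption $235,000 → ($407,000 − $235,000) × 3.6% × 103/365 = $1,747.3315
2031-04-14 to 2031-12-31: 262 days, exemption $203,000 → ($407,000 − $203,000) × 3.6% × 262/365 = $5,271.5836
Total = $7,018.9151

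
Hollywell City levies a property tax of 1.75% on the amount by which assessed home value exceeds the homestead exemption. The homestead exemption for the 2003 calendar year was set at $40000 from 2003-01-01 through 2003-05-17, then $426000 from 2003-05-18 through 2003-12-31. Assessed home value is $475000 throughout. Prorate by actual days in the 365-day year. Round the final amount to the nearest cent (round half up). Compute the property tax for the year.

$3392.94

2003-01-01 to 2003-05-17: 137 days, exemption $40000 → ($475000 − $40000) × 1.75% × 137/365 = $2857.2945
2003-05-18 to 2003-12-31: 228 days, exemption $426000 → ($475000 − $426000) × 1.75% × 228/365 = $535.6438
Total = $3392.9384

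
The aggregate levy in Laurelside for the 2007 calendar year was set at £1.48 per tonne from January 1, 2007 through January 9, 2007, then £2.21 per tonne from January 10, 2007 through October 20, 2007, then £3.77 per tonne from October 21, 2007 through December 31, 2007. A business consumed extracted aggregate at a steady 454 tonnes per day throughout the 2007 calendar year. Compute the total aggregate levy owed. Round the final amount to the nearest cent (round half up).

£414,229.60

January 1 – January 9, 2007: 9 days × 454 tonnes/day = 4,086 tonnes at £1.48/tonne → £6,047.28
January 10 – October 20, 2007: 284 days × 454 tonnes/day = 128,936 tonnes at £2.21/tonne → £284,948.56
October 21 – December 31, 2007: 72 days × 454 tonnes/day = 32,688 tonnes at £3.77/tonne → £123,233.76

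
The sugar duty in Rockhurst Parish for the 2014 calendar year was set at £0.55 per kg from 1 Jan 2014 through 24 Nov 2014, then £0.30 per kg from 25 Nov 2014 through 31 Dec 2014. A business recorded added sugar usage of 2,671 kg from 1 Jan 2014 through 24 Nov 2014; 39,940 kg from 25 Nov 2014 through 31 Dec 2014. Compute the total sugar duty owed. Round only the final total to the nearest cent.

£13451.05

1 Jan – 24 Nov 2014: 2,671 kg at £0.55/kg → £1469.05
25 Nov – 31 Dec 2014: 39,940 kg at £0.30/kg → £11982.00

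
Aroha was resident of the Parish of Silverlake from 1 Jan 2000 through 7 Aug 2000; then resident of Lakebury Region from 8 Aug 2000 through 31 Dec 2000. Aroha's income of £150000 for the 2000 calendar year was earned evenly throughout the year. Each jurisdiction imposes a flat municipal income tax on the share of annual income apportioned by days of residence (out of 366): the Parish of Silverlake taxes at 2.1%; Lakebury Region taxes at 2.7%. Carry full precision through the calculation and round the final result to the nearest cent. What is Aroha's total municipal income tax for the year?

£3509.02

The Parish of Silverlake, 1 Jan – 7 Aug 2000: 220 days → £150000 × 2.1% × 220/366 = £1893.4426
Lakebury Region, 8 Aug – 31 Dec 2000: 146 days → £150000 × 2.7% × 146/366 = £1615.5738
Total = £3509.0164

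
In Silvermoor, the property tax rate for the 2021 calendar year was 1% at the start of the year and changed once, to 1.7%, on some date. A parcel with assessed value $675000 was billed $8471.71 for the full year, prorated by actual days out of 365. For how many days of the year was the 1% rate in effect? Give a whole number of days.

Let d = days at the first rate; then 365 − d days at the second rate.
$675000 × [1%·d + 1.7%·(365−d)] / 365 = $8471.71
Solving gives d = 232, so the new rate took effect on August 21, 2021.

232 days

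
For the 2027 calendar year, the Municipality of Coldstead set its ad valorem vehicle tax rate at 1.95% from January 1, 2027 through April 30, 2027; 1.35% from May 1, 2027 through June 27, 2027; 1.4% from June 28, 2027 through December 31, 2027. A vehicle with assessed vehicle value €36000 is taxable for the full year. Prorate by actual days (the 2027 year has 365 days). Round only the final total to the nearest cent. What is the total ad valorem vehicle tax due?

January 1 – April 30, 2027: 120 days at 1.95% → €36000 × 1.95% × 120/365 = €230.7945
May 1 – June 27, 2027: 58 days at 1.35% → €36000 × 1.35% × 58/365 = €77.2274
June 28 – December 31, 2027: 187 days at 1.4% → €36000 × 1.4% × 187/365 = €258.2137
Total = €566.2356

€566.24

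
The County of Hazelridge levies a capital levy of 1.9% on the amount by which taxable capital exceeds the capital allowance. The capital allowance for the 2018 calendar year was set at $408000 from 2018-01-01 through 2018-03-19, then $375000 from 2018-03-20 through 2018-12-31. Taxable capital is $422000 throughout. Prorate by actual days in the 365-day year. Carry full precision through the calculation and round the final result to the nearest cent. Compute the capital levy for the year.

$759.01

2018-01-01 to 2018-03-19: 78 days, exemption $408000 → ($422000 − $408000) × 1.9% × 78/365 = $56.8438
2018-03-20 to 2018-12-31: 287 days, exemption $375000 → ($422000 − $375000) × 1.9% × 287/365 = $702.1671
Total = $759.0110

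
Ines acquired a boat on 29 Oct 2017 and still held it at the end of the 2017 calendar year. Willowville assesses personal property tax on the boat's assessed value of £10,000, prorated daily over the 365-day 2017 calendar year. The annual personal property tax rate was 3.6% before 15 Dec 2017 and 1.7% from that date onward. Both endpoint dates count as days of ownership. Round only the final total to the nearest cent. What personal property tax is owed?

29 Oct – 14 Dec 2017: 47 days at 3.6% → £10,000 × 3.6% × 47/365 = £46.3562
15 Dec – 31 Dec 2017: 17 days at 1.7% → £10,000 × 1.7% × 17/365 = £7.9178
Total = £54.2740

£54.27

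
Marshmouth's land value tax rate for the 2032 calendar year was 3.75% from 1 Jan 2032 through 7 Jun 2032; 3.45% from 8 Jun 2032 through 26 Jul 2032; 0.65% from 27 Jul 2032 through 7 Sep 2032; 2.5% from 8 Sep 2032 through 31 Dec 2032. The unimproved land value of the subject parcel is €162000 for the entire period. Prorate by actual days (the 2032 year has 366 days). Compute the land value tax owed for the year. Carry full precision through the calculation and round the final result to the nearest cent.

1 Jan – 7 Jun 2032: 159 days at 3.75% → €162000 × 3.75% × 159/366 = €2639.1393
8 Jun – 26 Jul 2032: 49 days at 3.45% → €162000 × 3.45% × 49/366 = €748.2541
27 Jul – 7 Sep 2032: 43 days at 0.65% → €162000 × 0.65% × 43/366 = €123.7131
8 Sep – 31 Dec 2032: 115 days at 2.5% → €162000 × 2.5% × 115/366 = €1272.5410
Total = €4783.6475

€4783.65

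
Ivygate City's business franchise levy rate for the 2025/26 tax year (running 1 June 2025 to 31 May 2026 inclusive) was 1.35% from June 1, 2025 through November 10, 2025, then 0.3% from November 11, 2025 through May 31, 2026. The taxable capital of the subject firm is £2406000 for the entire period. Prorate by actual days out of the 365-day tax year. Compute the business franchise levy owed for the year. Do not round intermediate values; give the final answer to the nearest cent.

June 1 – November 10, 2025: 163 days at 1.35% → £2406000 × 1.35% × 163/365 = £14505.2137
November 11, 2025 – May 31, 2026: 202 days at 0.3% → £2406000 × 0.3% × 202/365 = £3994.6192
Total = £18499.8329

£18499.83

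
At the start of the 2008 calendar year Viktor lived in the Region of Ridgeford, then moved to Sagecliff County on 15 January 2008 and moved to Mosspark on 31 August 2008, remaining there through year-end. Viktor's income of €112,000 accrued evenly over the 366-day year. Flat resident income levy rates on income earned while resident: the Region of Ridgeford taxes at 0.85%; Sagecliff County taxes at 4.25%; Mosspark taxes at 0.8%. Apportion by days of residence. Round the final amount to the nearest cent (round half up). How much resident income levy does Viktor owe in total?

€3,315.78

The Region of Ridgeford, 1 January – 14 January 2008: 14 days → €112,000 × 0.85% × 14/366 = €36.4153
Sagecliff County, 15 January – 30 August 2008: 229 days → €112,000 × 4.25% × 229/366 = €2,978.2514
Mosspark, 31 August – 31 December 2008: 123 days → €112,000 × 0.8% × 123/366 = €301.1148
Total = €3,315.7814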